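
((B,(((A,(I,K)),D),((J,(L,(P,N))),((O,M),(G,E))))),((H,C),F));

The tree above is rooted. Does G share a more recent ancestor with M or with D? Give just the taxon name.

M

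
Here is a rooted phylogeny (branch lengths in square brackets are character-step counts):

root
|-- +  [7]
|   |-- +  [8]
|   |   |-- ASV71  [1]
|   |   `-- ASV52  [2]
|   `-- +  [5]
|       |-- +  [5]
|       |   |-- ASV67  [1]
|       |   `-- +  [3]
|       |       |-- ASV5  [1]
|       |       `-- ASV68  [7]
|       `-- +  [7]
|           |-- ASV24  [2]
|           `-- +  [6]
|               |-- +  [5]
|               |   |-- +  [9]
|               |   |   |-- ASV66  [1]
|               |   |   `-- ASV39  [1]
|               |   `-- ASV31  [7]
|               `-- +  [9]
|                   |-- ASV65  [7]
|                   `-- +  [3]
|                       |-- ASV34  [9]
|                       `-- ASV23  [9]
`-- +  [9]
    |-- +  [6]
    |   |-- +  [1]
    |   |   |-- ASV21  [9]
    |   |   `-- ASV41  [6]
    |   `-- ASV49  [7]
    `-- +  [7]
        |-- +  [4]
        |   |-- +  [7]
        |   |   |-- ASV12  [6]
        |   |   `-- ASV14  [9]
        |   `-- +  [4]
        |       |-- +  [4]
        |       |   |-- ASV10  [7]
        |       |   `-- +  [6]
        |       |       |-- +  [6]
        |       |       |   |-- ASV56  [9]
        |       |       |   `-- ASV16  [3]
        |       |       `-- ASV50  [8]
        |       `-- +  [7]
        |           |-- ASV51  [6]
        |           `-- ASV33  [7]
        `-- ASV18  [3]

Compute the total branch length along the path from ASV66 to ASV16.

The path runs ASV66 → … → MRCA → … → ASV16; the MRCA is the root of the tree.
Branch lengths along that path: 1 + 9 + 5 + 6 + 7 + 5 + 7 + 9 + 7 + 4 + 4 + 4 + 6 + 6 + 3 = 83.

83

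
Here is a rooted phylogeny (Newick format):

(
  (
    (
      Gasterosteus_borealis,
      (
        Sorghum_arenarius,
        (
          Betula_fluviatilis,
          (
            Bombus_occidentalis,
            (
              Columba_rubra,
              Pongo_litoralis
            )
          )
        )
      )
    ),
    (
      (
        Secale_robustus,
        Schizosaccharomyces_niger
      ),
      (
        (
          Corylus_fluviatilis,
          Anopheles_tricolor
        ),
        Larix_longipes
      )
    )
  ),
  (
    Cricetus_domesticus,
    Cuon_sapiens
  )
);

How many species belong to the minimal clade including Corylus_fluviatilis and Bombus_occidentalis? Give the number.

The MRCA of Corylus_fluviatilis and Bombus_occidentalis is the node subtending ((Gasterosteus_borealis,(Sorghum_arenarius,(Betula_fluviatilis,(Bombus_occidentalis,(Columba_rubra,Pongo_litoralis))))),((Secale_robustus,Schizosaccharomyces_niger),((Corylus_fluviatilis,Anopheles_tricolor),Larix_longipes))).
That clade contains 11 terminal taxa: Anopheles_tricolor, Betula_fluviatilis, Bombus_occidentalis, Columba_rubra, Corylus_fluviatilis, Gasterosteus_borealis, Larix_longipes, Pongo_litoralis, Schizosaccharomyces_niger, Secale_robustus, Sorghum_arenarius.

11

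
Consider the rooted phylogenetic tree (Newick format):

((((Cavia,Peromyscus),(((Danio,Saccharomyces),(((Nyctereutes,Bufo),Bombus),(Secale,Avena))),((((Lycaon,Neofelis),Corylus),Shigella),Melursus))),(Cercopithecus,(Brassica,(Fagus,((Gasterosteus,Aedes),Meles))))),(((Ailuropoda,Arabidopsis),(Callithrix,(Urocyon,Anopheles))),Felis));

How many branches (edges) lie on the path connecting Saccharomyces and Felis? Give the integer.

8

The MRCA of Saccharomyces and Felis is the root of the tree.
From Saccharomyces up to that node: 6 branches. From Felis up to the same node: 2 branches. Total: 6 + 2 = 8.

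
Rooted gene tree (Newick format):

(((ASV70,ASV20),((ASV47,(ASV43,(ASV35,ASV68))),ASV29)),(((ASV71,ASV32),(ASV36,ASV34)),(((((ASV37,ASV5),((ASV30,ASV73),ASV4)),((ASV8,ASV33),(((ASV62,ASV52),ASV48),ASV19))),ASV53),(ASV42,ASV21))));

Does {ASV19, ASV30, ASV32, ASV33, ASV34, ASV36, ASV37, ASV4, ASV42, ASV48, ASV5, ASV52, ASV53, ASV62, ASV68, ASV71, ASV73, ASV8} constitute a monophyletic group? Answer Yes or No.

The MRCA of the listed taxa is the root, so the smallest clade containing them is the whole tree.
That clade also contains ASV20, ASV21, ASV29, ASV35, ASV43, ASV47, ASV70, which are not in the proposed group, so the group is not monophyletic.

No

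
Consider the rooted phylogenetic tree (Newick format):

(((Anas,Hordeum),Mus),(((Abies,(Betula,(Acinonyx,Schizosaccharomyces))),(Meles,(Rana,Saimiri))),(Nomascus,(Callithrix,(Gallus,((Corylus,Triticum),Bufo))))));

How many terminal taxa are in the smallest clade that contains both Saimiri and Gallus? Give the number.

The MRCA of Saimiri and Gallus is the node subtending (((Abies,(Betula,(Acinonyx,Schizosaccharomyces))),(Meles,(Rana,Saimiri))),(Nomascus,(Callithrix,(Gallus,((Corylus,Triticum),Bufo))))).
That clade contains 13 terminal taxa: Abies, Acinonyx, Betula, Bufo, Callithrix, Corylus, Gallus, Meles, Nomascus, Rana, Saimiri, Schizosaccharomyces, Triticum.

13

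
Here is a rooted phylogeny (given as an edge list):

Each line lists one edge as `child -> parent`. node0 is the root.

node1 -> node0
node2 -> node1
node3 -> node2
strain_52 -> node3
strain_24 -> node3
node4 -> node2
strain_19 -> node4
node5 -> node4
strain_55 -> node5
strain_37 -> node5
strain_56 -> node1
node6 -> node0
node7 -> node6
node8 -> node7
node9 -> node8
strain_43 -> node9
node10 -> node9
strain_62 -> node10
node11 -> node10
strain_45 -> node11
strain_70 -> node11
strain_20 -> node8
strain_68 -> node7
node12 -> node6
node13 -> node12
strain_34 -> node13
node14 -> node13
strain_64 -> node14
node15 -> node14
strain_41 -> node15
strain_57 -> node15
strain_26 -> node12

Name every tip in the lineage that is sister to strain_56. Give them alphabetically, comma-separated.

strain_19, strain_24, strain_37, strain_52, strain_55

strain_56 attaches to the tree at the node subtending (((strain_52,strain_24),(strain_19,(strain_55,strain_37))),strain_56).
The other lineage descending from that same node — the sister group — is ((strain_52,strain_24),(strain_19,(strain_55,strain_37))); its 5 tips in alphabetical order are the answer.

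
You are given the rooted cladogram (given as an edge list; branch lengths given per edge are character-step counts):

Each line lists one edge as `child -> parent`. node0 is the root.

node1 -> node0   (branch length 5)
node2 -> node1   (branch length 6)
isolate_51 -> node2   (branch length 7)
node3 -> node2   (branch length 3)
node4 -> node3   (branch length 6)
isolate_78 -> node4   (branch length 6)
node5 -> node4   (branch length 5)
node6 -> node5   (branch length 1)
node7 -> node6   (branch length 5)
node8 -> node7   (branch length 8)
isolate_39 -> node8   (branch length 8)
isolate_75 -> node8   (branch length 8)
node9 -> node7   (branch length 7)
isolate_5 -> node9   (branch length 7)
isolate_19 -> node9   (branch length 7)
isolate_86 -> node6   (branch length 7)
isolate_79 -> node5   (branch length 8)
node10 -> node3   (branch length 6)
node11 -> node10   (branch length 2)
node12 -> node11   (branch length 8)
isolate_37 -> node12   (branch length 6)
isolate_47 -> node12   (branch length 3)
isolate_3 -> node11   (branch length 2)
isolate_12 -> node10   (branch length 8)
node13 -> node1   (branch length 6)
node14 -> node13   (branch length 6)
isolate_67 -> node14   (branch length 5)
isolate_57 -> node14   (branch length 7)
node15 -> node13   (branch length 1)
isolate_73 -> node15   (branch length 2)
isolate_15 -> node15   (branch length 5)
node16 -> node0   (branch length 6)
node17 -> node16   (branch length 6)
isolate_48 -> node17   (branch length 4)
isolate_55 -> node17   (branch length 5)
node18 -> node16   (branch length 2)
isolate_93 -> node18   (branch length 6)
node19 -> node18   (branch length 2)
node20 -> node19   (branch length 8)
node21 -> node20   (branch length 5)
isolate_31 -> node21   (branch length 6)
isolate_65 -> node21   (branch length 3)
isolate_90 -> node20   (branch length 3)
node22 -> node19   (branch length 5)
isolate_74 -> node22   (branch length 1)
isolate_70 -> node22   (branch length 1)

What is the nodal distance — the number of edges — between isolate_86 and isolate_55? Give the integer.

The MRCA of isolate_86 and isolate_55 is the root of the tree.
From isolate_86 up to that node: 7 branches. From isolate_55 up to the same node: 3 branches. Total: 7 + 3 = 10.

10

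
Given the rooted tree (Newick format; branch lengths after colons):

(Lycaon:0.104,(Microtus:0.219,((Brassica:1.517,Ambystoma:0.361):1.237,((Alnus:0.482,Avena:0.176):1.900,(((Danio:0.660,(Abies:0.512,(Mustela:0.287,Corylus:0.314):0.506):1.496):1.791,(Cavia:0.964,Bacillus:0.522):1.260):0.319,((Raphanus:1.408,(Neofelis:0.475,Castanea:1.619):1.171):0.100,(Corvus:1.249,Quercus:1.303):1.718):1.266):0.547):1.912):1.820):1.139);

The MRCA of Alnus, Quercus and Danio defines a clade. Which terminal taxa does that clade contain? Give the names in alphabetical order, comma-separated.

Tracing Alnus: it sits inside (Alnus,Avena).
Tracing Quercus: it sits inside (Corvus,Quercus).
Tracing Danio: it sits inside (Danio,(Abies,(Mustela,Corylus))).
The smallest clade enclosing all 3 is ((Alnus,Avena),(((Danio,(Abies,(Mustela,Corylus))),(Cavia,Bacillus)),((Raphanus,(Neofelis,Castanea)),(Corvus,Quercus)))); the answer is its 13 terminal taxa in alphabetical order.

Abies, Alnus, Avena, Bacillus, Castanea, Cavia, Corvus, Corylus, Danio, Mustela, Neofelis, Quercus, Raphanus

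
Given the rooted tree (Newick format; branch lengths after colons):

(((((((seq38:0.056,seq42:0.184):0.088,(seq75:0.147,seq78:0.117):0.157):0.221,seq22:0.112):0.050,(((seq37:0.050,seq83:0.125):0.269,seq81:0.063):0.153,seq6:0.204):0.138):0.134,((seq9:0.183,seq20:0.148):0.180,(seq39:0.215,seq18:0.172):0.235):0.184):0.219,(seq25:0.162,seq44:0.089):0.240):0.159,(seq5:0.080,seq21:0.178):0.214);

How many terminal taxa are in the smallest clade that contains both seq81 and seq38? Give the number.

9

The MRCA of seq81 and seq38 is the node subtending ((((seq38,seq42),(seq75,seq78)),seq22),(((seq37,seq83),seq81),seq6)).
That clade contains 9 terminal taxa: seq22, seq37, seq38, seq42, seq6, seq75, seq78, seq81, seq83.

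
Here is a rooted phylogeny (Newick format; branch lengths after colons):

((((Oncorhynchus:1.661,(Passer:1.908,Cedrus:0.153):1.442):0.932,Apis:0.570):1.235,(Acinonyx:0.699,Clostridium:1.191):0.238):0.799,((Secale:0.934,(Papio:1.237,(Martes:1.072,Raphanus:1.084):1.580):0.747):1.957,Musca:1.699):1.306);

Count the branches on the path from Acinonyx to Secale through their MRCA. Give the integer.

The MRCA of Acinonyx and Secale is the root of the tree.
From Acinonyx up to that node: 3 branches. From Secale up to the same node: 3 branches. Total: 3 + 3 = 6.

6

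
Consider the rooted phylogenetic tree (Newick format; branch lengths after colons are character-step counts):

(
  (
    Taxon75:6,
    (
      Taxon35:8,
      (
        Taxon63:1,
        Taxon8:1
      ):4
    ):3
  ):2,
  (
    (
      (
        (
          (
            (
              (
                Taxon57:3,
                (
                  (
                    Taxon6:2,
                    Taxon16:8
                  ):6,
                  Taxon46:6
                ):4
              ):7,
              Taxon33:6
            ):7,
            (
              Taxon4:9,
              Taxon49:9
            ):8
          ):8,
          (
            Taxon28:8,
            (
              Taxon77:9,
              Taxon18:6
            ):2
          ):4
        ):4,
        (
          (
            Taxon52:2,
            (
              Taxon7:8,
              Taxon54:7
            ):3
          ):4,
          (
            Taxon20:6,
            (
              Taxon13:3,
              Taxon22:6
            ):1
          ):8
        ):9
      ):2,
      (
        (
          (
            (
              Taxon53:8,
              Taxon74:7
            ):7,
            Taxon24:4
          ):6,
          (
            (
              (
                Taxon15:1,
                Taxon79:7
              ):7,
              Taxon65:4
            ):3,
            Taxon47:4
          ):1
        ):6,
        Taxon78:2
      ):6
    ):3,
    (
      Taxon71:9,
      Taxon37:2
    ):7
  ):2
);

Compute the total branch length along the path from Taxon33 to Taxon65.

47

The path runs Taxon33 → … → MRCA → … → Taxon65; the MRCA is the node subtending ((((((Taxon57,((Taxon6,Taxon16),Taxon46)),Taxon33),(Taxon4,Taxon49)),(Taxon28,(Taxon77,Taxon18))),((Taxon52,(Taxon7,Taxon54)),(Taxon20,(Taxon13,Taxon22)))),((((Taxon53,Taxon74),Taxon24),(((Taxon15,Taxon79),Taxon65),Taxon47)),Taxon78)).
Branch lengths along that path: 6 + 7 + 8 + 4 + 2 + 6 + 6 + 1 + 3 + 4 = 47.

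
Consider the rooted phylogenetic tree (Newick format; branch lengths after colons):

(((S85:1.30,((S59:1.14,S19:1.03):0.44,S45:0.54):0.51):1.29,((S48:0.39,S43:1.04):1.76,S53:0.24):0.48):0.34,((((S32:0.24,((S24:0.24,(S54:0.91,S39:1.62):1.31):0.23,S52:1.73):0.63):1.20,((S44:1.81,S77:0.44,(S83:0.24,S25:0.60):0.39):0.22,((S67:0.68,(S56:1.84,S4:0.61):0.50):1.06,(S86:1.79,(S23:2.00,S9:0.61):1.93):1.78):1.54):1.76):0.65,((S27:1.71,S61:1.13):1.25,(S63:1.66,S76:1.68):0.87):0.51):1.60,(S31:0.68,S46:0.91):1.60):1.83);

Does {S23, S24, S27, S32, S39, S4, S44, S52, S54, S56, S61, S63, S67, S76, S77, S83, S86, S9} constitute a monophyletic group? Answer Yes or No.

The MRCA of the listed taxa subtends (((S32,((S24,(S54,S39)),S52)),((S44,S77,(S83,S25)),((S67,(S56,S4)),(S86,(S23,S9))))),((S27,S61),(S63,S76))).
That clade also contains S25, which is not in the proposed group, so the group is not monophyletic.

No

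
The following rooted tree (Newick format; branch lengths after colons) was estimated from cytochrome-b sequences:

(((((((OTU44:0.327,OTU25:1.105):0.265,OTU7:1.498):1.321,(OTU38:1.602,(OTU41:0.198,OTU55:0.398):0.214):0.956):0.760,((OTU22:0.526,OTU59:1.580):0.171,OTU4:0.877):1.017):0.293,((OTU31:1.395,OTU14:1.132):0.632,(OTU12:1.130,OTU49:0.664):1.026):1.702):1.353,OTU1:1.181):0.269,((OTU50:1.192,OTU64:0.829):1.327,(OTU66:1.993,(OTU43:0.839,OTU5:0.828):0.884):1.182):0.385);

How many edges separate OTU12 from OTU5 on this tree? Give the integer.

The MRCA of OTU12 and OTU5 is the root of the tree.
From OTU12 up to that node: 5 branches. From OTU5 up to the same node: 4 branches. Total: 5 + 4 = 9.

9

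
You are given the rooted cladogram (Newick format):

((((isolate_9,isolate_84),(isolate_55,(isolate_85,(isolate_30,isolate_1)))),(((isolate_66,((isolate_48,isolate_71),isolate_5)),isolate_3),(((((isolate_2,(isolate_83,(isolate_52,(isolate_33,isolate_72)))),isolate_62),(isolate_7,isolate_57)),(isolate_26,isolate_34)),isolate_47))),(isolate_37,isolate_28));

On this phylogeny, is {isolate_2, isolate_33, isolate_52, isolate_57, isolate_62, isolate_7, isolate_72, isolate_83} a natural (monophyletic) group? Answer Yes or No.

The most recent common ancestor of these taxa subtends (((isolate_2,(isolate_83,(isolate_52,(isolate_33,isolate_72)))),isolate_62),(isolate_7,isolate_57)).
That clade has exactly 8 tips — every listed taxon and nothing else — so the group is monophyletic.

Yes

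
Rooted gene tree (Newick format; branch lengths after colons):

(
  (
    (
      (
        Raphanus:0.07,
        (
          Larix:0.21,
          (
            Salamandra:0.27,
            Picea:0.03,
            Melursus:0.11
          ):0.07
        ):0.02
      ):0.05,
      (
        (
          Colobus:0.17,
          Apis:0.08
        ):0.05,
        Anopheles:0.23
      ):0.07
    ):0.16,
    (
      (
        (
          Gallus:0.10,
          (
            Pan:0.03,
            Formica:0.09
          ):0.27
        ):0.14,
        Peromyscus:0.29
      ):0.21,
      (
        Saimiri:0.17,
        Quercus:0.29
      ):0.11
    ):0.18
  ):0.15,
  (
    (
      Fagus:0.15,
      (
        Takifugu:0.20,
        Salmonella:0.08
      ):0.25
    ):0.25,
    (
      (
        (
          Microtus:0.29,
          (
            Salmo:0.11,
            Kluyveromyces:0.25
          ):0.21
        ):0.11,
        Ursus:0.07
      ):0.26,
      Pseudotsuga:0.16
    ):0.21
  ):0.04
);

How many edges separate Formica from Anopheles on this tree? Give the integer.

The MRCA of Formica and Anopheles is the node subtending (((Raphanus,(Larix,(Salamandra,Picea,Melursus))),((Colobus,Apis),Anopheles)),(((Gallus,(Pan,Formica)),Peromyscus),(Saimiri,Quercus))).
From Formica up to that node: 5 branches. From Anopheles up to the same node: 3 branches. Total: 5 + 3 = 8.

8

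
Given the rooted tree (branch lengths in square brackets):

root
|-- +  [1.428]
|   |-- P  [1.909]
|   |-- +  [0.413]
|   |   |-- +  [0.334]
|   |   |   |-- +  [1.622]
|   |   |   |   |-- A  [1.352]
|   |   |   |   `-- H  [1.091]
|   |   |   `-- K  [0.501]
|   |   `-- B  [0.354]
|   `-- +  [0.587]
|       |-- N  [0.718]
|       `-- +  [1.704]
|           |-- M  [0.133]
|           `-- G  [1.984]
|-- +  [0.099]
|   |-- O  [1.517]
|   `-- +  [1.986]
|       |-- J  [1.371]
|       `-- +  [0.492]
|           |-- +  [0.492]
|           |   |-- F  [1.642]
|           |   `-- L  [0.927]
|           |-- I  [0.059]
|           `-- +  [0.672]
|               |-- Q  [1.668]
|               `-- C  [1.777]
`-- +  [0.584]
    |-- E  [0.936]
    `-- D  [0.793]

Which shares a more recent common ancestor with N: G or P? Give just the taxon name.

G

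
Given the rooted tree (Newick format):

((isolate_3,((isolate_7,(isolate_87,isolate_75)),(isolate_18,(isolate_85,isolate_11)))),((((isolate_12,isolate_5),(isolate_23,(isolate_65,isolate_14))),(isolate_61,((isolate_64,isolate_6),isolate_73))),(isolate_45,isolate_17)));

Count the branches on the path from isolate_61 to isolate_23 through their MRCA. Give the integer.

The MRCA of isolate_61 and isolate_23 is the node subtending (((isolate_12,isolate_5),(isolate_23,(isolate_65,isolate_14))),(isolate_61,((isolate_64,isolate_6),isolate_73))).
From isolate_61 up to that node: 2 branches. From isolate_23 up to the same node: 3 branches. Total: 2 + 3 = 5.

5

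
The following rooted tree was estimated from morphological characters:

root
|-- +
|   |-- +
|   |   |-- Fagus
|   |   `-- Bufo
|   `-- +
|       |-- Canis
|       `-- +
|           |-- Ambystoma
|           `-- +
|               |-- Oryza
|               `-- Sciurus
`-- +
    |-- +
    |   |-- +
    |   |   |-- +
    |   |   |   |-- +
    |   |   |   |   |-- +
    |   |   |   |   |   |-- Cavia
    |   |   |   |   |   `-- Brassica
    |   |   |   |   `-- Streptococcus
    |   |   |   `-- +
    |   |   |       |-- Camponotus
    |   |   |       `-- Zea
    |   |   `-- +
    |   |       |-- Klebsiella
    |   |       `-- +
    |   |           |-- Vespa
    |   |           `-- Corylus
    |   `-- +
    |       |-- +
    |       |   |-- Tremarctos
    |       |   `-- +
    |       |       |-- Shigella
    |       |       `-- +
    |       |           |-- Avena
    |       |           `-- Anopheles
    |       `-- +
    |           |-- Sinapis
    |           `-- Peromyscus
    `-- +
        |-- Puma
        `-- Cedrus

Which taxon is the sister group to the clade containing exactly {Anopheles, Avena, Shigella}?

Tremarctos

The clade containing exactly {Anopheles, Avena, Shigella} attaches to the tree at the node subtending (Tremarctos,(Shigella,(Avena,Anopheles))).
The other lineage descending from that same node — the sister group — is the single tip Tremarctos.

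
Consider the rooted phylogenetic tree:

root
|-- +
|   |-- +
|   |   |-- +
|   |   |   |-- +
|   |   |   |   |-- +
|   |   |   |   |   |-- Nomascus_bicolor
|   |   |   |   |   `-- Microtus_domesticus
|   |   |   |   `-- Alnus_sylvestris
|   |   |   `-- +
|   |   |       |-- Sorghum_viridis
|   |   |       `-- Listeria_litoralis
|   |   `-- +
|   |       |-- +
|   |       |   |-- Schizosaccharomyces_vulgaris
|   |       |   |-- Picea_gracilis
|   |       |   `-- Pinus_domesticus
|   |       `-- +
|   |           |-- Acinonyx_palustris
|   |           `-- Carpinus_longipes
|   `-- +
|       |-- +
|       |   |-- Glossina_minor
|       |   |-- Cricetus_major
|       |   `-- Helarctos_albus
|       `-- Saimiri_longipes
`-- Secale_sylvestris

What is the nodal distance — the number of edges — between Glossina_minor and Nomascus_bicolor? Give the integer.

The MRCA of Glossina_minor and Nomascus_bicolor is the node subtending (((((Nomascus_bicolor,Microtus_domesticus),Alnus_sylvestris),(Sorghum_viridis,Listeria_litoralis)),((Schizosaccharomyces_vulgaris,Picea_gracilis,Pinus_domesticus),(Acinonyx_palustris,Carpinus_longipes))),((Glossina_minor,Cricetus_major,Helarctos_albus),Saimiri_longipes)).
From Glossina_minor up to that node: 3 branches. From Nomascus_bicolor up to the same node: 5 branches. Total: 3 + 5 = 8.

8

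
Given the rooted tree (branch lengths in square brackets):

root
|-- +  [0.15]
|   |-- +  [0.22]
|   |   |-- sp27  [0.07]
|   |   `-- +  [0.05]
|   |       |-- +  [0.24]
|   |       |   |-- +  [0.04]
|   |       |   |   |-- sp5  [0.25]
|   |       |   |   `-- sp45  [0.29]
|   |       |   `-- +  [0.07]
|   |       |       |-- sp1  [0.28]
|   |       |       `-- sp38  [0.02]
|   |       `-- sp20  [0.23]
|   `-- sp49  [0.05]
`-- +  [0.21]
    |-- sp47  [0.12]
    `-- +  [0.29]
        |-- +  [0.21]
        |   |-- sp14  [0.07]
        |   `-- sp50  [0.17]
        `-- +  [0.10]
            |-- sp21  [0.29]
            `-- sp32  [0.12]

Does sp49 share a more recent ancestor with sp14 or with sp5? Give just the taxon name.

The MRCA of sp49 and sp5 subtends ((sp27,(((sp5,sp45),(sp1,sp38)),sp20)),sp49) (7 taxa).
The MRCA of sp49 and sp14 is the root, subtending the entire tree (12 taxa).
The first is nested inside the second, so sp49 shares a more recent common ancestor with sp5.

sp5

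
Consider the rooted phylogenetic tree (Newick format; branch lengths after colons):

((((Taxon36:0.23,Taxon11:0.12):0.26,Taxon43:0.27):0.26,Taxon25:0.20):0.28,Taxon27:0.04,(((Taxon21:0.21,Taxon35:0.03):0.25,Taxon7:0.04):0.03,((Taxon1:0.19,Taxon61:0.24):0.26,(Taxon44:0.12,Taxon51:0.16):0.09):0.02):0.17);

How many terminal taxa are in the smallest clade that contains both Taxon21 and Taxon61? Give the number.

7

The MRCA of Taxon21 and Taxon61 is the node subtending (((Taxon21,Taxon35),Taxon7),((Taxon1,Taxon61),(Taxon44,Taxon51))).
That clade contains 7 terminal taxa: Taxon1, Taxon21, Taxon35, Taxon44, Taxon51, Taxon61, Taxon7.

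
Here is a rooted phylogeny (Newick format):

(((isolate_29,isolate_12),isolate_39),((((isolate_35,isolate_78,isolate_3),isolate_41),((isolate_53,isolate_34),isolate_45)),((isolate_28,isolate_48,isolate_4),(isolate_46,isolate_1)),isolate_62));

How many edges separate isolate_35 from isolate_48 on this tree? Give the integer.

7

The MRCA of isolate_35 and isolate_48 is the node subtending ((((isolate_35,isolate_78,isolate_3),isolate_41),((isolate_53,isolate_34),isolate_45)),((isolate_28,isolate_48,isolate_4),(isolate_46,isolate_1)),isolate_62).
From isolate_35 up to that node: 4 branches. From isolate_48 up to the same node: 3 branches. Total: 4 + 3 = 7.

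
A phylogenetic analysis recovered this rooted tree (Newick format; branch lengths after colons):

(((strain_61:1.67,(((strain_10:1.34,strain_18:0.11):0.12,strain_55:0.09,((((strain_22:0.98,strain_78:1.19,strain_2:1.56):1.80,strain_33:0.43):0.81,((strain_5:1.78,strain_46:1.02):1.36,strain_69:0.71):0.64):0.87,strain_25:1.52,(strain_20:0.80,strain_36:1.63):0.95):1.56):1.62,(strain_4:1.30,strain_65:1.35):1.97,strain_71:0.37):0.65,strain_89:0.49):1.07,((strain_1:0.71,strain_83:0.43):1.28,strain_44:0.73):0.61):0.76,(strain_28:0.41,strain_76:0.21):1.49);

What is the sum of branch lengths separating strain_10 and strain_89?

4.22

The path runs strain_10 → … → MRCA → … → strain_89; the MRCA is the node subtending (strain_61,(((strain_10,strain_18),strain_55,((((strain_22,strain_78,strain_2),strain_33),((strain_5,strain_46),strain_69)),strain_25,(strain_20,strain_36))),(strain_4,strain_65),strain_71),strain_89).
Branch lengths along that path: 1.34 + 0.12 + 1.62 + 0.65 + 0.49 = 4.22.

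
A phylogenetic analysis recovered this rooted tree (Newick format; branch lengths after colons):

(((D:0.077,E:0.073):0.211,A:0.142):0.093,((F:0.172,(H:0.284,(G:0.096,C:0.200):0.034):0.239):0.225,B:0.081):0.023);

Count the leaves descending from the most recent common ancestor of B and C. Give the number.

5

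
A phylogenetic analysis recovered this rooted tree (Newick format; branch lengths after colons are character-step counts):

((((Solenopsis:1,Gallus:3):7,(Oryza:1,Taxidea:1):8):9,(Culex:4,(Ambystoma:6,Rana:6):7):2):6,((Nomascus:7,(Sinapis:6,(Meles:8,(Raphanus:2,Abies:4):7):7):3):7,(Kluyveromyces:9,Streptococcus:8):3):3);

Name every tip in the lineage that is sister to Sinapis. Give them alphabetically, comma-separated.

Sinapis attaches to the tree at the node subtending (Sinapis,(Meles,(Raphanus,Abies))).
The other lineage descending from that same node — the sister group — is (Meles,(Raphanus,Abies)); its 3 tips in alphabetical order are the answer.

Abies, Meles, Raphanus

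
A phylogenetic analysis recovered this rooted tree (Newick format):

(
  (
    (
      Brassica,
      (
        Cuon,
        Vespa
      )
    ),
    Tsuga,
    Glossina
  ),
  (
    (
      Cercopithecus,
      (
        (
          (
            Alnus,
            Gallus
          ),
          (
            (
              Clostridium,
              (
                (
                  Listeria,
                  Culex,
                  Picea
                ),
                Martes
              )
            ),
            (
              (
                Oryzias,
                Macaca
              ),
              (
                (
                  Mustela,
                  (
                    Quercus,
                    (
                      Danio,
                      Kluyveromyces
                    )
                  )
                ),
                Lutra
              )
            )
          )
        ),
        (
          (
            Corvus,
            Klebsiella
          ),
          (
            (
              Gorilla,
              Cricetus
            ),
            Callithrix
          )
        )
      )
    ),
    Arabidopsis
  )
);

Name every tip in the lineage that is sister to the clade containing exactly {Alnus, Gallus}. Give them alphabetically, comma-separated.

Clostridium, Culex, Danio, Kluyveromyces, Listeria, Lutra, Macaca, Martes, Mustela, Oryzias, Picea, Quercus

The clade containing exactly {Alnus, Gallus} attaches to the tree at the node subtending ((Alnus,Gallus),((Clostridium,((Listeria,Culex,Picea),Martes)),((Oryzias,Macaca),((Mustela,(Quercus,(Danio,Kluyveromyces))),Lutra)))).
The other lineage descending from that same node — the sister group — is ((Clostridium,((Listeria,Culex,Picea),Martes)),((Oryzias,Macaca),((Mustela,(Quercus,(Danio,Kluyveromyces))),Lutra))); its 12 tips in alphabetical order are the answer.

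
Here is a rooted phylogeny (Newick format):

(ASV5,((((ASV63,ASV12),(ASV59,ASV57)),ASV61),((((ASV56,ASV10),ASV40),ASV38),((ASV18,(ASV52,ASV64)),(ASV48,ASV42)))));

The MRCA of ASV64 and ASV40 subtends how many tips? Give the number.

9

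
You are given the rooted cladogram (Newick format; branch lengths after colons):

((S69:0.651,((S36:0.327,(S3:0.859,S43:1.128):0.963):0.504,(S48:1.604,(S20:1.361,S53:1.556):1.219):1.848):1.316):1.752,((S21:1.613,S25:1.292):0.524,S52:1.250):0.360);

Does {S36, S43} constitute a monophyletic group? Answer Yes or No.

No

The MRCA of the listed taxa subtends (S36,(S3,S43)).
That clade also contains S3, which is not in the proposed group, so the group is not monophyletic.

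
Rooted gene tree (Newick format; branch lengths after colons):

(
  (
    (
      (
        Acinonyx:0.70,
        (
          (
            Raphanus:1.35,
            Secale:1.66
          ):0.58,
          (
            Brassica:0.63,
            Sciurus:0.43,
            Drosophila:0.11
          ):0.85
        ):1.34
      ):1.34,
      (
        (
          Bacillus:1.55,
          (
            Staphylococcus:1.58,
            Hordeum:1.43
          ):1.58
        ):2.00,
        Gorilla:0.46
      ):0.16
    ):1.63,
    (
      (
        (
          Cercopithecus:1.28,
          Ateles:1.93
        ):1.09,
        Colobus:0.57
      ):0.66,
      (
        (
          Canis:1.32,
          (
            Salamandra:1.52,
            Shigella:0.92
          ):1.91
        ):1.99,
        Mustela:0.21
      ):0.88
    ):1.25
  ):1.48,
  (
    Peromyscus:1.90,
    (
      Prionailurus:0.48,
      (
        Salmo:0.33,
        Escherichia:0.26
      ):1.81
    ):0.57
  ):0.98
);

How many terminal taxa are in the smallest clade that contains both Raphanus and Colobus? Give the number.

17

The MRCA of Raphanus and Colobus is the node subtending (((Acinonyx,((Raphanus,Secale),(Brassica,Sciurus,Drosophila))),((Bacillus,(Staphylococcus,Hordeum)),Gorilla)),(((Cercopithecus,Ateles),Colobus),((Canis,(Salamandra,Shigella)),Mustela))).
That clade contains 17 terminal taxa: Acinonyx, Ateles, Bacillus, Brassica, Canis, Cercopithecus, Colobus, Drosophila, Gorilla, Hordeum, Mustela, Raphanus, Salamandra, Sciurus, Secale, Shigella, Staphylococcus.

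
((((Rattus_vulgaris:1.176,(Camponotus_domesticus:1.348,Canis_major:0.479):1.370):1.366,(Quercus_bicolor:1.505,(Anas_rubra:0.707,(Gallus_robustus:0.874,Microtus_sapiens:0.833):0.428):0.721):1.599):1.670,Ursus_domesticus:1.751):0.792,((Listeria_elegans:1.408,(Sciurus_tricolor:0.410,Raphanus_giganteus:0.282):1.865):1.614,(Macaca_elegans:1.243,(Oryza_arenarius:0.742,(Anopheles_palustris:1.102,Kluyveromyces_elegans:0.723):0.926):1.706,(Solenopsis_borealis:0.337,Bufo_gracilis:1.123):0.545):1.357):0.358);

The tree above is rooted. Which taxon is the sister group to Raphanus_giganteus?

Sciurus_tricolor

Raphanus_giganteus attaches to the tree at the node subtending (Sciurus_tricolor,Raphanus_giganteus).
The other lineage descending from that same node — the sister group — is the single tip Sciurus_tricolor.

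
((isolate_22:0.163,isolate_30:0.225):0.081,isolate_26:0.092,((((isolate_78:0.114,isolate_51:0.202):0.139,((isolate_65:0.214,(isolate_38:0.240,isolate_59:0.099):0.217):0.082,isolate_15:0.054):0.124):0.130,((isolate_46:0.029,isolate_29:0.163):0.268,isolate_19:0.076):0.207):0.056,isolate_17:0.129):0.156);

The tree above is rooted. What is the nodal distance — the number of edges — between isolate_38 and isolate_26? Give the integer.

The MRCA of isolate_38 and isolate_26 is the root of the tree.
From isolate_38 up to that node: 7 branches. From isolate_26 up to the same node: 1 branch. Total: 7 + 1 = 8.

8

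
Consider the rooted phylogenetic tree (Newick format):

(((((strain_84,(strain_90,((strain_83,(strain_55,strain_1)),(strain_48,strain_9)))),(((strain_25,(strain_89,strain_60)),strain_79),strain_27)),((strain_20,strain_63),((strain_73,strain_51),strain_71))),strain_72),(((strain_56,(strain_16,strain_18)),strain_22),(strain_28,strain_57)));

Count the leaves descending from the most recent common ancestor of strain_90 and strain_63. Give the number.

The MRCA of strain_90 and strain_63 is the node subtending (((strain_84,(strain_90,((strain_83,(strain_55,strain_1)),(strain_48,strain_9)))),(((strain_25,(strain_89,strain_60)),strain_79),strain_27)),((strain_20,strain_63),((strain_73,strain_51),strain_71))).
That clade contains 17 terminal taxa: strain_1, strain_20, strain_25, strain_27, strain_48, strain_51, strain_55, strain_60, strain_63, strain_71, strain_73, strain_79, strain_83, strain_84, strain_89, strain_9, strain_90.

17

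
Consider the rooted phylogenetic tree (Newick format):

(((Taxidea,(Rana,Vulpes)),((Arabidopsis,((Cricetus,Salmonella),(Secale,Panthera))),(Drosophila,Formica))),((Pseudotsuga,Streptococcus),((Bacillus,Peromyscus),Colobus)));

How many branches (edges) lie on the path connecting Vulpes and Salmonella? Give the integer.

The MRCA of Vulpes and Salmonella is the node subtending ((Taxidea,(Rana,Vulpes)),((Arabidopsis,((Cricetus,Salmonella),(Secale,Panthera))),(Drosophila,Formica))).
From Vulpes up to that node: 3 branches. From Salmonella up to the same node: 5 branches. Total: 3 + 5 = 8.

8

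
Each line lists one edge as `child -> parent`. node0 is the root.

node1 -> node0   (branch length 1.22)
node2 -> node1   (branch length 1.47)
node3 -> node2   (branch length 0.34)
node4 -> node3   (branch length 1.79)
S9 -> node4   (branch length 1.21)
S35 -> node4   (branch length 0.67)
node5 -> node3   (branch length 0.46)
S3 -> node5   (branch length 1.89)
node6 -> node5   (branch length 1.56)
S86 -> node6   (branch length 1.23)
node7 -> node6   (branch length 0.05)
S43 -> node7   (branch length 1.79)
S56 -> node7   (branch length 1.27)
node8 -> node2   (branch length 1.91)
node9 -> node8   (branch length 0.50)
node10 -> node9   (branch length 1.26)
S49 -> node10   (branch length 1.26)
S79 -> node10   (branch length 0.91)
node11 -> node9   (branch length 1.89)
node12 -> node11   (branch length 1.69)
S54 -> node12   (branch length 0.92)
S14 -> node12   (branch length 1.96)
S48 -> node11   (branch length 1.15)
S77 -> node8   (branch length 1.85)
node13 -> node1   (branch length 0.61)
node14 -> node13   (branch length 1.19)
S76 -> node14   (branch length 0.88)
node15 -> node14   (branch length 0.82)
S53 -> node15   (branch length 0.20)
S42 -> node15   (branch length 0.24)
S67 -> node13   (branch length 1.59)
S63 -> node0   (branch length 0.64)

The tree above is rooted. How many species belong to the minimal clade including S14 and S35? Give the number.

The MRCA of S14 and S35 is the node subtending (((S9,S35),(S3,(S86,(S43,S56)))),(((S49,S79),((S54,S14),S48)),S77)).
That clade contains 12 terminal taxa: S14, S3, S35, S43, S48, S49, S54, S56, S77, S79, S86, S9.

12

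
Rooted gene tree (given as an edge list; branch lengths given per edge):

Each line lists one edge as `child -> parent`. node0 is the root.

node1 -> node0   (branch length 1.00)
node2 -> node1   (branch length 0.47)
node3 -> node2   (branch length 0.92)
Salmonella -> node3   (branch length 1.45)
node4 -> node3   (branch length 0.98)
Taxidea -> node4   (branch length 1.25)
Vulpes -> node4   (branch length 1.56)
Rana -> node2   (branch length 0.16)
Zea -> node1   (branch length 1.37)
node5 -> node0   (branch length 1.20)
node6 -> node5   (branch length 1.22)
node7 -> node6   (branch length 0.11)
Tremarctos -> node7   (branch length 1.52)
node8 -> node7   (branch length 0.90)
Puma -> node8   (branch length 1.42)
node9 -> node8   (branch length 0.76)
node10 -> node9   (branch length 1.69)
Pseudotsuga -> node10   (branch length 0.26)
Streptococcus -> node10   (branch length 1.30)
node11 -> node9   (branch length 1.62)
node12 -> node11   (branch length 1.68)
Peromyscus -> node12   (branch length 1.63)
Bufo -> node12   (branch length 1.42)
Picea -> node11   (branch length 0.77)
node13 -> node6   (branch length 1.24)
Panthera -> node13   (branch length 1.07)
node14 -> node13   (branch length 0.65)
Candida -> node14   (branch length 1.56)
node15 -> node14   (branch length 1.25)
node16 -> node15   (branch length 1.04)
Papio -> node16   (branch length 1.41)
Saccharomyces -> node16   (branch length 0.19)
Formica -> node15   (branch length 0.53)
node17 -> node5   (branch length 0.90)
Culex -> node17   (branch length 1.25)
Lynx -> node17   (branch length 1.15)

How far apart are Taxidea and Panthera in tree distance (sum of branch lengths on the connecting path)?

9.35

The path runs Taxidea → … → MRCA → … → Panthera; the MRCA is the root of the tree.
Branch lengths along that path: 1.25 + 0.98 + 0.92 + 0.47 + 1.00 + 1.20 + 1.22 + 1.24 + 1.07 = 9.35.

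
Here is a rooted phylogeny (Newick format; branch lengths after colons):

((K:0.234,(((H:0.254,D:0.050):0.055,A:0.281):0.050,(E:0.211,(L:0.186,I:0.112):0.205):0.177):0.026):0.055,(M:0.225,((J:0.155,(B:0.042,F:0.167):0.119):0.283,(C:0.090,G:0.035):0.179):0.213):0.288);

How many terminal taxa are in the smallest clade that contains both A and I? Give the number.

The MRCA of A and I is the node subtending (((H,D),A),(E,(L,I))).
That clade contains 6 terminal taxa: A, D, E, H, I, L.

6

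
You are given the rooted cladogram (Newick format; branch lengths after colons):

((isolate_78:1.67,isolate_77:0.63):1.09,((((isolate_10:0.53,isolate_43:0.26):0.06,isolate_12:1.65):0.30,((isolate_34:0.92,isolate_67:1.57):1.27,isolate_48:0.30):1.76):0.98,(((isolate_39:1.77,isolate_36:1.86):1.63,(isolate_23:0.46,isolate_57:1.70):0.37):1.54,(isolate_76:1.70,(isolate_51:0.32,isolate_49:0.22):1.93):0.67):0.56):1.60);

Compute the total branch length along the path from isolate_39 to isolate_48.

8.54

The path runs isolate_39 → … → MRCA → … → isolate_48; the MRCA is the node subtending ((((isolate_10,isolate_43),isolate_12),((isolate_34,isolate_67),isolate_48)),(((isolate_39,isolate_36),(isolate_23,isolate_57)),(isolate_76,(isolate_51,isolate_49)))).
Branch lengths along that path: 1.77 + 1.63 + 1.54 + 0.56 + 0.98 + 1.76 + 0.30 = 8.54.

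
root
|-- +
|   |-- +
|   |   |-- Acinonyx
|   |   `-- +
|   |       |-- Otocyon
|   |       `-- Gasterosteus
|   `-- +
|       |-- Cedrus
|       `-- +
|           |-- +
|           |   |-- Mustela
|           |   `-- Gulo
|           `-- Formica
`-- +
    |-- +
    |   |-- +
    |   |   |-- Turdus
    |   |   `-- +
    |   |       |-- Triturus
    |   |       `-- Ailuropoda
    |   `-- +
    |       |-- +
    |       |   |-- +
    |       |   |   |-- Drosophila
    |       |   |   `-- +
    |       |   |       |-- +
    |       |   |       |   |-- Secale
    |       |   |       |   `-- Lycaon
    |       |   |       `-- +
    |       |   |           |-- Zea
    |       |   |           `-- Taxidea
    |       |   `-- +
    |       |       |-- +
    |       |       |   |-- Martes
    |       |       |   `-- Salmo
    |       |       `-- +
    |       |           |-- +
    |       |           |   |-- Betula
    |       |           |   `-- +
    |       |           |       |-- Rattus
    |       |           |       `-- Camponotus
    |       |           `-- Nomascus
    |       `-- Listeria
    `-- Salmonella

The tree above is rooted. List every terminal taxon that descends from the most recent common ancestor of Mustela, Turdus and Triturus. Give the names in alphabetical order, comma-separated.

Tracing Mustela: it sits inside (Mustela,Gulo).
Tracing Turdus: it sits inside (Turdus,(Triturus,Ailuropoda)).
Tracing Triturus: it sits inside (Triturus,Ailuropoda).
The smallest clade enclosing all 3 is the whole tree (their MRCA is the root), so the answer is all 23 tips in alphabetical order.

Acinonyx, Ailuropoda, Betula, Camponotus, Cedrus, Drosophila, Formica, Gasterosteus, Gulo, Listeria, Lycaon, Martes, Mustela, Nomascus, Otocyon, Rattus, Salmo, Salmonella, Secale, Taxidea, Triturus, Turdus, Zea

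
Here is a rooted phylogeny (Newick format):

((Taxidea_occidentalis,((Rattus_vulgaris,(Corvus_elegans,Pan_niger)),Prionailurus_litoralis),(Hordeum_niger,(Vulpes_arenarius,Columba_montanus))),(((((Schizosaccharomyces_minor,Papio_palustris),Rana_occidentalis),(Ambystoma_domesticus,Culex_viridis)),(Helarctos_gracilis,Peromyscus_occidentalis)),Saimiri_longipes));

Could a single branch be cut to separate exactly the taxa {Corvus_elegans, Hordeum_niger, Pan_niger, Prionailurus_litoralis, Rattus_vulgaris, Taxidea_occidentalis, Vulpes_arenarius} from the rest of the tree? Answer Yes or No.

No

The MRCA of the listed taxa subtends (Taxidea_occidentalis,((Rattus_vulgaris,(Corvus_elegans,Pan_niger)),Prionailurus_litoralis),(Hordeum_niger,(Vulpes_arenarius,Columba_montanus))).
That clade also contains Columba_montanus, which is not in the proposed group, so the group is not monophyletic.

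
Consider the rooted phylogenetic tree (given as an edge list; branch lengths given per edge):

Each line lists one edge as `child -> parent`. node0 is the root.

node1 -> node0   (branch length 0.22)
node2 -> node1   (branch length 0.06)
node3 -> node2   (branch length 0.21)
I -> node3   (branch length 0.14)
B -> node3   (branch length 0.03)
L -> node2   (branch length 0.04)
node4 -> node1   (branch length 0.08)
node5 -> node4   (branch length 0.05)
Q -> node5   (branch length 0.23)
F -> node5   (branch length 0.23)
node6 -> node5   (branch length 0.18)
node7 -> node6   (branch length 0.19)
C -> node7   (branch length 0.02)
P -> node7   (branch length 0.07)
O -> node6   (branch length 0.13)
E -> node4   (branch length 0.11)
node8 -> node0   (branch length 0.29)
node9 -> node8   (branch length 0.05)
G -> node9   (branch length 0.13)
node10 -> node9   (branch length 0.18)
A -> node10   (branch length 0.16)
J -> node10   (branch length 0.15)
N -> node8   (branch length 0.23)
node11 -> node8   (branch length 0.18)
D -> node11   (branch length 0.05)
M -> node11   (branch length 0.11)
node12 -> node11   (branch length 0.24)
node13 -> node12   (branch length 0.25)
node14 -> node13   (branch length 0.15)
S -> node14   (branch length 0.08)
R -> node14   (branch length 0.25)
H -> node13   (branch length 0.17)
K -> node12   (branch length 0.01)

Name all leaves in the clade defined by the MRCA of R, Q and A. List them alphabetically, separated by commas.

A, B, C, D, E, F, G, H, I, J, K, L, M, N, O, P, Q, R, S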